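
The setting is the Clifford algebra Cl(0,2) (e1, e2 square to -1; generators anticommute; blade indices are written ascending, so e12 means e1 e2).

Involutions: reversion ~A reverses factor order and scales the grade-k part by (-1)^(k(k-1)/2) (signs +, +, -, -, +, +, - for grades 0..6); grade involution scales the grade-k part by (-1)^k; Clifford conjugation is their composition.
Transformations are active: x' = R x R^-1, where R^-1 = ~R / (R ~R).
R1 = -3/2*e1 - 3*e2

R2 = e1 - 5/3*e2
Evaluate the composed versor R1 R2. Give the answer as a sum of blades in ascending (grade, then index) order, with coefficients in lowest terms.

Distribute over the terms of R1 (each basis-blade product reordered to ascending indices, repeated generators contracted through their squares):
(-3/2*e1) R2 = 3/2 + 5/2*e12
(-3*e2) R2 = -5 + 3*e12
Summing the partial products and collecting blades:
Answer: -7/2 + 11/2*e12


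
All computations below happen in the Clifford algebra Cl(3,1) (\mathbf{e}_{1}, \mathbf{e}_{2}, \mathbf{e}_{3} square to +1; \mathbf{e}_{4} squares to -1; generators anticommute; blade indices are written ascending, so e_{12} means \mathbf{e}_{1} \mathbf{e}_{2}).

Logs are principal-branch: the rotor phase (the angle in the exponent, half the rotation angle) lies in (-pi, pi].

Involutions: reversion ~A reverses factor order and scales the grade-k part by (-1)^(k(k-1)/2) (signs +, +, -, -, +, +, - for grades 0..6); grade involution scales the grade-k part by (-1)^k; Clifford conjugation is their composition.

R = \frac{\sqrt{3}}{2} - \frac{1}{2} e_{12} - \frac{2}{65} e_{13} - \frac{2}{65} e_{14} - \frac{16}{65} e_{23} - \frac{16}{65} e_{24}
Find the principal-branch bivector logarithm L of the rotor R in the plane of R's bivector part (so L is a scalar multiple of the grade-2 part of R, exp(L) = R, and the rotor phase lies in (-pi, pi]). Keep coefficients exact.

The scalar part of R is \frac{\sqrt{3}}{2}, which pins the rotor phase on the principal branch; dividing the bivector part by the sine of that phase recovers the unit plane, and L is the phase times that plane.
Concretely: cos(phase) = \frac{\sqrt{3}}{2} gives phase = ±\frac{\pi}{6}, and since phase/sin(phase) is even the sign is immaterial: L = (phase/sin(phase)) * <R>_2 = (\frac{\pi}{3}) * <R>_2.
Answer: - \frac{\pi}{6} e_{12} - \frac{2 \pi}{195} e_{13} - \frac{2 \pi}{195} e_{14} - \frac{16 \pi}{195} e_{23} - \frac{16 \pi}{195} e_{24}


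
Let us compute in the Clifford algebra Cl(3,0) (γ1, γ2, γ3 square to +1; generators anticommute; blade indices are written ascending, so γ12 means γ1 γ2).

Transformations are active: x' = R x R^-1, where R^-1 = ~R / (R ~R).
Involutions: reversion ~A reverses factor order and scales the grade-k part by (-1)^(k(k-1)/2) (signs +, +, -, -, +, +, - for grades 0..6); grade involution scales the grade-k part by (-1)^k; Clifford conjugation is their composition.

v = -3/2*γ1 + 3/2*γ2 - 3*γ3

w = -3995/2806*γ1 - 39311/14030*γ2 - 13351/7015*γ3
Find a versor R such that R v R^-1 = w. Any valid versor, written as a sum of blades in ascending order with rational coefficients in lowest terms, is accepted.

Key observation: q(v) = q(w) = 27/2 (sandwiches preserve the norm), so R = v + w = -4102/1403*γ1 - 9133/7015*γ2 - 34396/7015*γ3 works whenever it is invertible — the component of v along it is kept and (v - w)/2 reverses, sending v to w.
Answer: -4102/1403*γ1 - 9133/7015*γ2 - 34396/7015*γ3


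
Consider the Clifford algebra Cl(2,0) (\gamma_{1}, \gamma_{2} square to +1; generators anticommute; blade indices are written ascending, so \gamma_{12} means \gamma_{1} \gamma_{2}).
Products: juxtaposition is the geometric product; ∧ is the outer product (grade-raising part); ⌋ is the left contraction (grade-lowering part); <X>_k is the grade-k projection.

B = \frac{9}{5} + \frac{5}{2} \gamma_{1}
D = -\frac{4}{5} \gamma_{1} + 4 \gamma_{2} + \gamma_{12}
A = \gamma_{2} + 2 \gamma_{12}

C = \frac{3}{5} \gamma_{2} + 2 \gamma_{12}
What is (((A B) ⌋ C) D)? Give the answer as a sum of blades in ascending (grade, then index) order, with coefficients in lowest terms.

step 1: -\frac{16}{5} \gamma_{2} + \frac{11}{10} \gamma_{12}
step 2: -\frac{103}{25} + \frac{32}{5} \gamma_{1}
step 3: -\frac{128}{25} + \frac{412}{125} \gamma_{1} - \frac{252}{25} \gamma_{2} + \frac{537}{25} \gamma_{12}
Answer: -\frac{128}{25} + \frac{412}{125} \gamma_{1} - \frac{252}{25} \gamma_{2} + \frac{537}{25} \gamma_{12}


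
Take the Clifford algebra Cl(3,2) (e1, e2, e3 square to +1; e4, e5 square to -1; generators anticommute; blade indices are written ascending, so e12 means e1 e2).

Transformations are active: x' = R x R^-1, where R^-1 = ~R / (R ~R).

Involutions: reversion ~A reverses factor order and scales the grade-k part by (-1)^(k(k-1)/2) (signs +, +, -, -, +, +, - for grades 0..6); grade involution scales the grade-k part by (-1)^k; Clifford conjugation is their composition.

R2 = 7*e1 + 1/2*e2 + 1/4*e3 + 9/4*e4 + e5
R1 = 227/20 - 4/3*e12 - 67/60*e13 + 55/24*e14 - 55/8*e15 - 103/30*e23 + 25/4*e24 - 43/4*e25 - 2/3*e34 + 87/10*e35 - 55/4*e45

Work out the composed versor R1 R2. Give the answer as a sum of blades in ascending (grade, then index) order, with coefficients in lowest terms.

Distribute over the terms of R2 (each basis-blade product reordered to ascending indices, repeated generators contracted through their squares):
R1 (7*e1) = 1589/20*e1 + 28/3*e2 + 469/60*e3 - 385/24*e4 + 385/8*e5 - 721/30*e123 + 175/4*e124 - 301/4*e125 - 14/3*e134 + 609/10*e135 - 385/4*e145
R1 (1/2*e2) = -2/3*e1 + 227/40*e2 + 103/60*e3 - 25/8*e4 + 43/8*e5 + 67/120*e123 - 55/48*e124 + 55/16*e125 - 1/3*e234 + 87/20*e235 - 55/8*e245
R1 (1/4*e3) = -67/240*e1 - 103/120*e2 + 227/80*e3 + 1/6*e4 - 87/40*e5 - 1/3*e123 - 55/96*e134 + 55/32*e135 - 25/16*e234 + 43/16*e235 - 55/16*e345
R1 (9/4*e4) = -165/32*e1 - 225/16*e2 + 3/2*e3 + 2043/80*e4 - 495/16*e5 - 3*e124 - 201/80*e134 + 495/32*e145 - 309/40*e234 + 387/16*e245 - 783/40*e345
R1 (e5) = 55/8*e1 + 43/4*e2 - 87/10*e3 + 55/4*e4 + 227/20*e5 - 4/3*e125 - 67/60*e135 + 55/24*e145 - 103/30*e235 + 25/4*e245 - 2/3*e345
Summing the partial products and collecting blades:
Answer: 38507/480*e1 + 867/80*e2 + 1241/240*e3 + 1623/80*e4 + 2539/80*e5 - 2857/120*e123 + 1901/48*e124 - 3511/48*e125 - 3721/480*e134 + 29521/480*e135 - 7535/96*e145 - 2309/240*e234 + 173/48*e235 + 377/16*e245 - 5683/240*e345


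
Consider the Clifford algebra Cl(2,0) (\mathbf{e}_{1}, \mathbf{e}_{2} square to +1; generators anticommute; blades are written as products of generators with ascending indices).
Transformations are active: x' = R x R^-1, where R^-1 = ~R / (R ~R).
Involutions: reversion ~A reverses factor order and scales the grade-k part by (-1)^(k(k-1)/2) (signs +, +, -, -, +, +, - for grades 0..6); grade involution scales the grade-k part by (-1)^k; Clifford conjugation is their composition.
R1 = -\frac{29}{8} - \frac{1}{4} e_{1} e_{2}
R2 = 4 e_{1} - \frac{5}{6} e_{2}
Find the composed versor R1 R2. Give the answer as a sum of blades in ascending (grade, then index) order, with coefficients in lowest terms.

Distribute over the terms of R1 (each basis-blade product reordered to ascending indices, repeated generators contracted through their squares):
(-\frac{29}{8}) R2 = -\frac{29}{2} e_{1} + \frac{145}{48} e_{2}
(-\frac{1}{4} e_{1} e_{2}) R2 = \frac{5}{24} e_{1} + e_{2}
Summing the partial products and collecting blades:
Answer: -\frac{343}{24} e_{1} + \frac{193}{48} e_{2}


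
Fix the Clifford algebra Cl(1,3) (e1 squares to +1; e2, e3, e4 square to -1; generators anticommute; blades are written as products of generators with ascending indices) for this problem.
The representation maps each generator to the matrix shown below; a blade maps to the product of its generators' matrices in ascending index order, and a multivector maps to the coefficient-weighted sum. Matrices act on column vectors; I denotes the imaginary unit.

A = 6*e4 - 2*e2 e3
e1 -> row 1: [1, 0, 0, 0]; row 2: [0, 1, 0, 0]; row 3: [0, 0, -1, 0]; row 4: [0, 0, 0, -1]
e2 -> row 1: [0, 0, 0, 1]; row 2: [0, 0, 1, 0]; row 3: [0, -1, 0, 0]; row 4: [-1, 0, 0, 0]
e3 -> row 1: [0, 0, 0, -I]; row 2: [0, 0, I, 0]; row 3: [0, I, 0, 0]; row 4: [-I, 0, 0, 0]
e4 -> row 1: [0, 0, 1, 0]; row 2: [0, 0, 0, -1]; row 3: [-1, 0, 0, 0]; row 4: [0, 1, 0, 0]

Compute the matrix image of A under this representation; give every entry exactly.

Bivector images (products of the table entries): rho(e2 e3) = rho(e2)rho(e3) = row 1: [-I, 0, 0, 0]; row 2: [0, I, 0, 0]; row 3: [0, 0, -I, 0]; row 4: [0, 0, 0, I].
M = (6)*rho(e4) + (-2)*rho(e2 e3), summed entrywise:
Answer: row 1: [2*I, 0, 6, 0]; row 2: [0, -2*I, 0, -6]; row 3: [-6, 0, 2*I, 0]; row 4: [0, 6, 0, -2*I]


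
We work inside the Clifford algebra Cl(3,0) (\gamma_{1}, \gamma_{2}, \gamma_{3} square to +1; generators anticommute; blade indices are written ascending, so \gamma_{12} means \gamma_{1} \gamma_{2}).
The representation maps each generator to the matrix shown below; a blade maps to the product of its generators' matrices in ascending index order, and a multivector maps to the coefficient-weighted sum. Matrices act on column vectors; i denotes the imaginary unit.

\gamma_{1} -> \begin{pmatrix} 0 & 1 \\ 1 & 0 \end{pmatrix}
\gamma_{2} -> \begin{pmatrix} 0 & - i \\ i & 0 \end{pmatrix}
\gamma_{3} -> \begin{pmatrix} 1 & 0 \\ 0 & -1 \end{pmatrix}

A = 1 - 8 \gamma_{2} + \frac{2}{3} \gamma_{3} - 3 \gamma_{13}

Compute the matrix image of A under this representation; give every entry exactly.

Bivector images (products of the table entries): rho(\gamma_{13}) = rho(\gamma_{1})rho(\gamma_{3}) = \begin{pmatrix} 0 & -1 \\ 1 & 0 \end{pmatrix}.
M = (1)*1 + (-8)*rho(\gamma_{2}) + (\frac{2}{3})*rho(\gamma_{3}) + (-3)*rho(\gamma_{13}), summed entrywise (1 is the identity matrix):
Answer: \begin{pmatrix} \frac{5}{3} & 3 + 8 i \\ -3 - 8 i & \frac{1}{3} \end{pmatrix}


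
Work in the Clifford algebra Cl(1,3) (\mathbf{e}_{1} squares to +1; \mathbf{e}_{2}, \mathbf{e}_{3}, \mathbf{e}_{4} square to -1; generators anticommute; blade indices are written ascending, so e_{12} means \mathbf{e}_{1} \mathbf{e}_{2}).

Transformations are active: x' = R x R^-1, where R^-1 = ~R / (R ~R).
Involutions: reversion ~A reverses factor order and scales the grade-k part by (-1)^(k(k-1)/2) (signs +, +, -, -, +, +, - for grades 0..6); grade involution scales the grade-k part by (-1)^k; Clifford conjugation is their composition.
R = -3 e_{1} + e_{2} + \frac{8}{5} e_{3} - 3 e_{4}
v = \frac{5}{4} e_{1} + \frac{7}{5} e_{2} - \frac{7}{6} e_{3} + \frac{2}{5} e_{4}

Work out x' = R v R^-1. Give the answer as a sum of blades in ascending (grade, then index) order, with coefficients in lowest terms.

~R = -3 e_{1} + e_{2} + \frac{8}{5} e_{3} - 3 e_{4}, and R ~R = -\frac{89}{25}, so R^-1 = ~R / (-\frac{89}{25}).
R v = -\frac{25}{12} - \frac{109}{20} e_{12} + \frac{3}{2} e_{13} + \frac{51}{20} e_{14} - \frac{511}{150} e_{23} + \frac{23}{5} e_{24} - \frac{143}{50} e_{34}
Answer: -\frac{1695}{356} e_{1} - \frac{613}{2670} e_{2} + \frac{541}{178} e_{3} - \frac{3481}{890} e_{4}


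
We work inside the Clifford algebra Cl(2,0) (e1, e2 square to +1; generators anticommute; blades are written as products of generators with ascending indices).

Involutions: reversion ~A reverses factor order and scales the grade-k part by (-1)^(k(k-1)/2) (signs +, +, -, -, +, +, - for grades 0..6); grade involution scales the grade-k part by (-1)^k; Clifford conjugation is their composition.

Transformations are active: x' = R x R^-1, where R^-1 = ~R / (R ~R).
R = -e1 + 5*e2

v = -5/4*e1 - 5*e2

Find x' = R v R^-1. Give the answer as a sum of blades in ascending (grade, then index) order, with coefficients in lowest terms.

~R = -e1 + 5*e2, and R ~R = 26, so R^-1 = ~R / (26).
R v = -95/4 + 45/4*e1 e2
Answer: 40/13*e1 - 215/52*e2


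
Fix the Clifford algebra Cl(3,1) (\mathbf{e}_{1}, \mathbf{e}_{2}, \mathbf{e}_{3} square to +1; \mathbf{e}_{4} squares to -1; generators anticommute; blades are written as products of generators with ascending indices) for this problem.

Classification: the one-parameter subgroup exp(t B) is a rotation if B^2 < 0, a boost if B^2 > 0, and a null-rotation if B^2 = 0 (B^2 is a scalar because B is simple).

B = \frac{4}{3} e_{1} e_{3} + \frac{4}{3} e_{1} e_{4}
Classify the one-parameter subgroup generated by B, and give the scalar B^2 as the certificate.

B^2 term by term: the squares give (\frac{4}{3})^2*(e_{1} e_{3})^2 + (\frac{4}{3})^2*(e_{1} e_{4})^2 = \frac{16}{9}*(-1) + \frac{16}{9}*(+1) = 0 (each basis 2-blade squares to minus the product of its generators' squares); cross terms between blades sharing an index anticommute and cancel. So B^2 = 0.
Answer: null-rotation, certificate B^2 = 0. The invariant at work: B^2 = 0 is unchanged by conjugation, hence its sign classifies the subgroup whatever basis B is written in.


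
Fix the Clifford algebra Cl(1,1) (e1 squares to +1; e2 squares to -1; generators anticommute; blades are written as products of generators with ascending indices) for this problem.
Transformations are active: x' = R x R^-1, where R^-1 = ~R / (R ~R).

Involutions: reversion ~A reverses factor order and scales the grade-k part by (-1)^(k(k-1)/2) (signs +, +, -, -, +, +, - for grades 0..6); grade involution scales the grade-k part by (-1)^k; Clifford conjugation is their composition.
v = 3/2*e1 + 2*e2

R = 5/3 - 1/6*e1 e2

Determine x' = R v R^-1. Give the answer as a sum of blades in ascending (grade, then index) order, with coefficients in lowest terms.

~R = 5/3 + 1/6*e1 e2, and R ~R = 11/4, so R^-1 = ~R / (11/4).
R v = 17/6*e1 + 43/12*e2
Answer: 383/198*e1 + 232/99*e2


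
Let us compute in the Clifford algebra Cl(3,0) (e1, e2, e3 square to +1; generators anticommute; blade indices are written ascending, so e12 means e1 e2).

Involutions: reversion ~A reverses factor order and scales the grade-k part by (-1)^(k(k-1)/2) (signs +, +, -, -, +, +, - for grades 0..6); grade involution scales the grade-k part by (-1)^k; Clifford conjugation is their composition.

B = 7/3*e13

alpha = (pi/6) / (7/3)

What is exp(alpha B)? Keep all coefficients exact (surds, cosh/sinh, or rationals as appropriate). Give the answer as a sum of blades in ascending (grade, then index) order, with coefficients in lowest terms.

B^2 = (7/3)^2*(e13)^2 = 49/9*(-1) = -49/9 (a basis 2-blade squares to minus the product of its generators' squares).
B^2 = -49/9 — circular case — the even/odd split gives cos and sin: l = 7/3, alpha*l = pi/6, so exp(alpha B) = cos(pi/6) + (sin(pi/6)/(7/3))*B = sqrt(3)/2 + (3/14)*B.
Answer: sqrt(3)/2 + 1/2*e13


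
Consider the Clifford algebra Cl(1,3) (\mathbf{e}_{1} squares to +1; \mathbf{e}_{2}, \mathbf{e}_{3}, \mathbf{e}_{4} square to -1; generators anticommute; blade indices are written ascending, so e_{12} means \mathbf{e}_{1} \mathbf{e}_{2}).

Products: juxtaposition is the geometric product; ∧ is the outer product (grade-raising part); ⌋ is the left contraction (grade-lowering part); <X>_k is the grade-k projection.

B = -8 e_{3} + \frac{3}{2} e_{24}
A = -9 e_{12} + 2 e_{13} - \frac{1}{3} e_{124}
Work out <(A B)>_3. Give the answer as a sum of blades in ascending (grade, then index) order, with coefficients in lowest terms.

step 1: \frac{33}{2} e_{1} + \frac{27}{2} e_{14} + 72 e_{123} - \frac{17}{3} e_{1234}
step 2: 72 e_{123}
Answer: 72 e_{123}


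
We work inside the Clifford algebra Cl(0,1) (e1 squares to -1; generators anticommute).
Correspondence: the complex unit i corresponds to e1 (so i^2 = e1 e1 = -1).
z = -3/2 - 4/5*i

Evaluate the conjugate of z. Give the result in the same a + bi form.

In blades: z = -3/2 - 4/5*e1.
Conjugation here is Clifford conjugation: the scalar is fixed and the grade-1 and grade-2 blades all flip sign, giving -3/2 + 4/5*e1; translating back:
Answer: -3/2 + 4/5*i


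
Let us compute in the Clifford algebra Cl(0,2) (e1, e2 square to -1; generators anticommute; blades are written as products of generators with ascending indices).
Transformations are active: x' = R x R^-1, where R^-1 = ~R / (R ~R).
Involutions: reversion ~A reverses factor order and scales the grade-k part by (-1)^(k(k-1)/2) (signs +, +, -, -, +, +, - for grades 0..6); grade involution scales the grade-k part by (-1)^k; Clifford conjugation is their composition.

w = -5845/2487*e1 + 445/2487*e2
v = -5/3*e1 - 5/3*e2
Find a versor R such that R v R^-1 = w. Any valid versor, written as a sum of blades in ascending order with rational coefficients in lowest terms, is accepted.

Since q(v) = q(w) = -50/9, the sum R = v + w = -3330/829*e1 - 3700/2487*e2 does the job whenever invertible.
Answer: -3330/829*e1 - 3700/2487*e2


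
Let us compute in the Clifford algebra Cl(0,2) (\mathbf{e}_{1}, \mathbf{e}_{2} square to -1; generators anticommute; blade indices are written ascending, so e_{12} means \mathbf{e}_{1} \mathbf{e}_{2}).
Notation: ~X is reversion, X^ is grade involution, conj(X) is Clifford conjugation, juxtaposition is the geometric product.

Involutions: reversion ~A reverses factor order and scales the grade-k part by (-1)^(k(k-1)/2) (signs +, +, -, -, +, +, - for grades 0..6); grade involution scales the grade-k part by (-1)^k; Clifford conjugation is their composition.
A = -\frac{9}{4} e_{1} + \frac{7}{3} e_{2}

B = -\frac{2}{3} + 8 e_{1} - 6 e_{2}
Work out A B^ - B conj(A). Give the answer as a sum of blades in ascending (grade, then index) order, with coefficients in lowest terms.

first term: -32 + \frac{3}{2} e_{1} - \frac{14}{9} e_{2} + \frac{31}{6} e_{12}
second term: -32 - \frac{3}{2} e_{1} + \frac{14}{9} e_{2} - \frac{31}{6} e_{12}
Answer: 3 e_{1} - \frac{28}{9} e_{2} + \frac{31}{3} e_{12}


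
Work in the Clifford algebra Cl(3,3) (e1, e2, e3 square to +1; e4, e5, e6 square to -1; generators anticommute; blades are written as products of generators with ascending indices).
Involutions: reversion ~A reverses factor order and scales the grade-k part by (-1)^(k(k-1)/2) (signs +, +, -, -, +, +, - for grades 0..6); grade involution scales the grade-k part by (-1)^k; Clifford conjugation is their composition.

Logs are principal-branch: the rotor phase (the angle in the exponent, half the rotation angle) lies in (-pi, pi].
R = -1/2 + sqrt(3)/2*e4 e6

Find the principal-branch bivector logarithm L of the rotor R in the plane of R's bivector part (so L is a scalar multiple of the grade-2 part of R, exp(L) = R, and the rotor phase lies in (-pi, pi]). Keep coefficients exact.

The scalar part of R is -1/2, so the principal-branch rotor phase is pinned; divide the bivector part by its sine to get the unit plane — L is the phase times that plane.
Concretely: cos(phase) = -1/2 gives phase = ±2*pi/3, and since phase/sin(phase) is even the sign is immaterial: L = (phase/sin(phase)) * <R>_2 = (4*sqrt(3)*pi/9) * <R>_2.
Answer: 2*pi/3*e4 e6


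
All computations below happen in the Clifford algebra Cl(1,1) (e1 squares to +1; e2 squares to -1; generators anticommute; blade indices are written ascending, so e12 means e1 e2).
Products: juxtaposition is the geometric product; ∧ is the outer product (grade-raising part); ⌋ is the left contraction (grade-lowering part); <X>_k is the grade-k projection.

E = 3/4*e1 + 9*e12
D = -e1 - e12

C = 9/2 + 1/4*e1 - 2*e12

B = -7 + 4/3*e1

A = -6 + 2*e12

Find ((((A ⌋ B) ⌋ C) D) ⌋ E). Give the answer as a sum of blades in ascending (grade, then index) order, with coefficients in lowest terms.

step 1: 42 - 8*e1
step 2: 187 + 21/2*e1 + 16*e2 - 84*e12
step 3: 147/2 - 203*e1 - 189/2*e2 - 171*e12
step 4: -6765/4 - 6363/8*e1 - 1827*e2 + 1323/2*e12
Answer: -6765/4 - 6363/8*e1 - 1827*e2 + 1323/2*e12


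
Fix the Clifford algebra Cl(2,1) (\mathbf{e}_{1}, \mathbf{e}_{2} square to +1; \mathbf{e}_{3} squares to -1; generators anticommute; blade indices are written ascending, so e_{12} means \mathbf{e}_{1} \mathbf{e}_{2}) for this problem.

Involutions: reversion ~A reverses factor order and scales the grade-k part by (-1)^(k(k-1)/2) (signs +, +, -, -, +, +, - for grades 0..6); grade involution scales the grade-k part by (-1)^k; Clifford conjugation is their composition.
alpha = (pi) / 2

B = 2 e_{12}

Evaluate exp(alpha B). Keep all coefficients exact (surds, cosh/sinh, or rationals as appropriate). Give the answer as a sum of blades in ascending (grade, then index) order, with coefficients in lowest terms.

B^2 = (2)^2*(e_{12})^2 = 4*(-1) = -4 (a basis 2-blade squares to minus the product of its generators' squares).
B^2 = -4 — circular case — the even/odd split gives cos and sin: l = 2, alpha*l = \pi, so exp(alpha B) = cos(\pi) + (sin(\pi)/2)*B = -1 + (0)*B.
Answer: -1


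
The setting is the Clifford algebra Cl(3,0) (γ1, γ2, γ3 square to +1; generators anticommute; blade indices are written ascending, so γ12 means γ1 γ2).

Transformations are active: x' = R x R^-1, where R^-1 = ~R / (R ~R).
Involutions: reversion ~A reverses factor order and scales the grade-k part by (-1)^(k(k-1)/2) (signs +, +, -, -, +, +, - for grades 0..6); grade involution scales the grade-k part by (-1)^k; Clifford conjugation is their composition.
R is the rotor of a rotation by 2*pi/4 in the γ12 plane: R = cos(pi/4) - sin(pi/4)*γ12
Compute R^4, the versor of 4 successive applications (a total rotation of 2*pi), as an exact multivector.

Because a rotor carries half the rotation angle, composing 4 copies of this γ12-plane rotor multiplies the phase: 4*(pi/4) = pi, hence R^4 = cos(pi) - sin(pi)*γ12.
cos(pi) = -1 and sin(pi) = 0, so R^4 = -1. The total rotation 2*pi is 1 full turn, so every vector returns to itself, yet the rotor is -1, on the OTHER sheet of the double cover (an odd number of 2*pi turns).
Answer: -1


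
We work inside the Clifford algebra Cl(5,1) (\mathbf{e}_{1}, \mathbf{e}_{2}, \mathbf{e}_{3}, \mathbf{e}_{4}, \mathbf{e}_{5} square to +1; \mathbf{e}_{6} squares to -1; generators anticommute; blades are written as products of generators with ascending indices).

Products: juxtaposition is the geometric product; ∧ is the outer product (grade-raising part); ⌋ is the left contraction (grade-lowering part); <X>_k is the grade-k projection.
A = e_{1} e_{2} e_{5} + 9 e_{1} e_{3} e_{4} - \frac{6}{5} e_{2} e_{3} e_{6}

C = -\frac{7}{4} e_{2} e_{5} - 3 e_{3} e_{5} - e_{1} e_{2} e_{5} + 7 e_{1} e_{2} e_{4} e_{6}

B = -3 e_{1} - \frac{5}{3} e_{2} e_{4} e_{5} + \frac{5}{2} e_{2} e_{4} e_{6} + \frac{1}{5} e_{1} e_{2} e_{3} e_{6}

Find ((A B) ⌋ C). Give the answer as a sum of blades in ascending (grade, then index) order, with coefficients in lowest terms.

step 1: \frac{6}{25} e_{1} - \frac{5}{3} e_{1} e_{4} - 3 e_{2} e_{5} - 30 e_{3} e_{4} - \frac{9}{5} e_{2} e_{4} e_{6} + \frac{1}{5} e_{3} e_{5} e_{6} - 15 e_{1} e_{2} e_{3} e_{5} + \frac{189}{10} e_{1} e_{2} e_{3} e_{6} + \frac{5}{2} e_{1} e_{4} e_{5} e_{6} + 2 e_{3} e_{4} e_{5} e_{6}
step 2: -\frac{21}{4} + \frac{48}{5} e_{1} - \frac{6}{25} e_{2} e_{5} - \frac{35}{3} e_{2} e_{6} + \frac{42}{25} e_{2} e_{4} e_{6}
Answer: -\frac{21}{4} + \frac{48}{5} e_{1} - \frac{6}{25} e_{2} e_{5} - \frac{35}{3} e_{2} e_{6} + \frac{42}{25} e_{2} e_{4} e_{6}


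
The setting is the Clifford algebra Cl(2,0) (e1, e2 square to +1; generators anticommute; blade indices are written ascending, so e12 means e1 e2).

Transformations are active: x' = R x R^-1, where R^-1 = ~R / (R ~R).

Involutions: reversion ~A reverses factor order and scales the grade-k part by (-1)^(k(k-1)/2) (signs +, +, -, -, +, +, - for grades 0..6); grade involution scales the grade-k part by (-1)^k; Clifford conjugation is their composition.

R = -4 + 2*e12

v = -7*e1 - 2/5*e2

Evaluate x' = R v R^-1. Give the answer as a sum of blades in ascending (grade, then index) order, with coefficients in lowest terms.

~R = -4 - 2*e12, and R ~R = 20, so R^-1 = ~R / (20).
R v = 136/5*e1 + 78/5*e2
Answer: -97/25*e1 - 146/25*e2


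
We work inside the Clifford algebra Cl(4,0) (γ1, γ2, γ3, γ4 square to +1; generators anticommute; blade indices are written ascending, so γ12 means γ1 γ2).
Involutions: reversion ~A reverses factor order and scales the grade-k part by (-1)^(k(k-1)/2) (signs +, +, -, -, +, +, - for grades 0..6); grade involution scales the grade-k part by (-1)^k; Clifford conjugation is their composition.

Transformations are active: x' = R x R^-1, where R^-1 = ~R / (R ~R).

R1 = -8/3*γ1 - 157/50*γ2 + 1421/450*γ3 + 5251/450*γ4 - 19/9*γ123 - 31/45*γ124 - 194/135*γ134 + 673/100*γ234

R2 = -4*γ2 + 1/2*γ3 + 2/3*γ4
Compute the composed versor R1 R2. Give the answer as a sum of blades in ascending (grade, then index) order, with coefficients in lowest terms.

Distribute over the terms of R2 (each basis-blade product reordered to ascending indices, repeated generators contracted through their squares):
R1 (-4*γ2) = 314/25 + 32/3*γ12 - 76/9*γ13 - 124/45*γ14 + 2842/225*γ23 + 10502/225*γ24 - 673/25*γ34 + 776/135*γ1234
R1 (1/2*γ3) = 1421/900 - 19/18*γ12 - 4/3*γ13 + 97/135*γ14 - 157/100*γ23 - 673/200*γ24 - 5251/900*γ34 + 31/90*γ1234
R1 (2/3*γ4) = 5251/675 - 62/135*γ12 - 388/405*γ13 - 16/9*γ14 + 673/150*γ23 - 157/75*γ24 + 1421/675*γ34 - 38/27*γ1234
Summing the partial products and collecting blades:
Answer: 59179/2700 + 2471/270*γ12 - 4348/405*γ13 - 103/27*γ14 + 13993/900*γ23 + 74191/1800*γ24 - 82753/2700*γ34 + 253/54*γ1234


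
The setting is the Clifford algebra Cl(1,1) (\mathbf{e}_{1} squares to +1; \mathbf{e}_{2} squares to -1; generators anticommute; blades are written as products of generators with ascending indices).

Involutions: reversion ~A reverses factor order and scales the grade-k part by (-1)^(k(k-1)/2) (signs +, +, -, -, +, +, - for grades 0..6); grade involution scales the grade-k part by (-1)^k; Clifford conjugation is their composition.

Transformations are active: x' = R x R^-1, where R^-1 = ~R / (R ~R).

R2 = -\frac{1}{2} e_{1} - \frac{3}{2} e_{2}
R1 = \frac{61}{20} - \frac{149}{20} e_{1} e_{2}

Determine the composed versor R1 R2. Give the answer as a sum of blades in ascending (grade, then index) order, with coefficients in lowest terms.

Distribute over the terms of R1 (each basis-blade product reordered to ascending indices, repeated generators contracted through their squares):
(\frac{61}{20}) R2 = -\frac{61}{40} e_{1} - \frac{183}{40} e_{2}
(-\frac{149}{20} e_{1} e_{2}) R2 = -\frac{447}{40} e_{1} - \frac{149}{40} e_{2}
Summing the partial products and collecting blades:
Answer: -\frac{127}{10} e_{1} - \frac{83}{10} e_{2}


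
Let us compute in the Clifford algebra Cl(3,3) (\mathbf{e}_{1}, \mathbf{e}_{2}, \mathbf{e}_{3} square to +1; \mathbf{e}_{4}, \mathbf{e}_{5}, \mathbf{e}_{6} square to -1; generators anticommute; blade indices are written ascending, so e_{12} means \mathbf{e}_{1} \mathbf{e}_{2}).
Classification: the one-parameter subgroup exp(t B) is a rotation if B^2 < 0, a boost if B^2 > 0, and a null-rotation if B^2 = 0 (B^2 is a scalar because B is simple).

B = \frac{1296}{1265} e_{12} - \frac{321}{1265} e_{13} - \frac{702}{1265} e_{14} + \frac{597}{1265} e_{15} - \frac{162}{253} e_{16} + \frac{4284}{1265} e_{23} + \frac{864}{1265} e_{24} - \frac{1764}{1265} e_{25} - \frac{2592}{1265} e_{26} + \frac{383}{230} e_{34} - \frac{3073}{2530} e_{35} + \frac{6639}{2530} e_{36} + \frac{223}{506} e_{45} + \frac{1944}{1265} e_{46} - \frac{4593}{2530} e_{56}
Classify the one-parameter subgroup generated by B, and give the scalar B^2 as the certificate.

B^2 term by term: the squares give (\frac{1296}{1265})^2*(e_{12})^2 + (-\frac{321}{1265})^2*(e_{13})^2 + (-\frac{702}{1265})^2*(e_{14})^2 + (\frac{597}{1265})^2*(e_{15})^2 + (-\frac{162}{253})^2*(e_{16})^2 + (\frac{4284}{1265})^2*(e_{23})^2 + (\frac{864}{1265})^2*(e_{24})^2 + (-\frac{1764}{1265})^2*(e_{25})^2 + (-\frac{2592}{1265})^2*(e_{26})^2 + (\frac{383}{230})^2*(e_{34})^2 + (-\frac{3073}{2530})^2*(e_{35})^2 + (\frac{6639}{2530})^2*(e_{36})^2 + (\frac{223}{506})^2*(e_{45})^2 + (\frac{1944}{1265})^2*(e_{46})^2 + (-\frac{4593}{2530})^2*(e_{56})^2 = \frac{1679616}{1600225}*(-1) + \frac{103041}{1600225}*(-1) + \frac{492804}{1600225}*(+1) + \frac{356409}{1600225}*(+1) + \frac{26244}{64009}*(+1) + \frac{18352656}{1600225}*(-1) + \frac{746496}{1600225}*(+1) + \frac{3111696}{1600225}*(+1) + \frac{6718464}{1600225}*(+1) + \frac{146689}{52900}*(+1) + \frac{9443329}{6400900}*(+1) + \frac{44076321}{6400900}*(+1) + \frac{49729}{256036}*(-1) + \frac{3779136}{1600225}*(-1) + \frac{21095649}{6400900}*(-1) = \frac{1}{4} (each basis 2-blade squares to minus the product of its generators' squares); cross terms between blades sharing an index anticommute and cancel; the commuting (index-disjoint) pairs give grade-4 terms 2*c*c'*(blade product), which cancel blade by blade — e_{1234}: \frac{496368}{145475} + \frac{554688}{1600225} - \frac{6014736}{1600225} = 0; e_{1235}: -\frac{3982608}{1600225} - \frac{1132488}{1600225} + \frac{5115096}{1600225} = 0; e_{1236}: \frac{8604144}{1600225} - \frac{1664064}{1600225} - \frac{1388016}{320045} = 0; e_{1245}: \frac{289008}{320045} - \frac{2476656}{1600225} + \frac{1031616}{1600225} = 0; e_{1246}: \frac{5038848}{1600225} - \frac{3639168}{1600225} - \frac{279936}{320045} = 0; e_{1256}: -\frac{5952528}{1600225} + \frac{3094848}{1600225} + \frac{571536}{320045} = 0; e_{1345}: -\frac{71583}{320045} - \frac{2157246}{1600225} + \frac{228651}{145475} = 0; e_{1346}: -\frac{1248048}{1600225} + \frac{4660578}{1600225} - \frac{62046}{29095} = 0; e_{1356}: \frac{1474353}{1600225} - \frac{3963483}{1600225} + \frac{497826}{320045} = 0; e_{1456}: \frac{3224286}{1600225} - \frac{2321136}{1600225} - \frac{36126}{64009} = 0; e_{2345}: \frac{955332}{320045} + \frac{2655072}{1600225} - \frac{675612}{145475} = 0; e_{2346}: \frac{16656192}{1600225} - \frac{5736096}{1600225} - \frac{992736}{145475} = 0; e_{2356}: -\frac{19676412}{1600225} + \frac{11711196}{1600225} + \frac{7965216}{1600225} = 0; e_{2456}: -\frac{3968352}{1600225} + \frac{6858432}{1600225} - \frac{578016}{320045} = 0; e_{3456}: -\frac{1759119}{290950} + \frac{5973912}{1600225} + \frac{1480497}{640090} = 0 — confirming B is simple. So B^2 = \frac{1}{4}.
Answer: boost, certificate B^2 = \frac{1}{4}. Because \frac{1}{4} is invariant under every versor sandwich, the classification follows from its sign alone.


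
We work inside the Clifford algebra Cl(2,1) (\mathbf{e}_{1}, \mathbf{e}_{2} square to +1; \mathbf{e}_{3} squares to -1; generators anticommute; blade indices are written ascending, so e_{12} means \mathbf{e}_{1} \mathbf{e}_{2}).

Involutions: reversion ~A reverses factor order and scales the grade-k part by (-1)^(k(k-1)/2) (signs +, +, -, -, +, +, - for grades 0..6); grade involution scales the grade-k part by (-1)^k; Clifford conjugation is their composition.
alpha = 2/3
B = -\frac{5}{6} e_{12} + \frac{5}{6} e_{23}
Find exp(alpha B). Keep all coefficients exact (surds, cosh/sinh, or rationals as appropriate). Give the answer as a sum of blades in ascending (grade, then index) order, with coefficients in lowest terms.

B^2 term by term: the squares give (-\frac{5}{6})^2*(e_{12})^2 + (\frac{5}{6})^2*(e_{23})^2 = \frac{25}{36}*(-1) + \frac{25}{36}*(+1) = 0 (each basis 2-blade squares to minus the product of its generators' squares); cross terms between blades sharing an index anticommute and cancel. So B^2 = 0.
B^2 = 0, and the exponential is exactly linear here: exp(alpha B) = 1 + alpha B (parabolic case).
Answer: 1 - \frac{5}{9} e_{12} + \frac{5}{9} e_{23}


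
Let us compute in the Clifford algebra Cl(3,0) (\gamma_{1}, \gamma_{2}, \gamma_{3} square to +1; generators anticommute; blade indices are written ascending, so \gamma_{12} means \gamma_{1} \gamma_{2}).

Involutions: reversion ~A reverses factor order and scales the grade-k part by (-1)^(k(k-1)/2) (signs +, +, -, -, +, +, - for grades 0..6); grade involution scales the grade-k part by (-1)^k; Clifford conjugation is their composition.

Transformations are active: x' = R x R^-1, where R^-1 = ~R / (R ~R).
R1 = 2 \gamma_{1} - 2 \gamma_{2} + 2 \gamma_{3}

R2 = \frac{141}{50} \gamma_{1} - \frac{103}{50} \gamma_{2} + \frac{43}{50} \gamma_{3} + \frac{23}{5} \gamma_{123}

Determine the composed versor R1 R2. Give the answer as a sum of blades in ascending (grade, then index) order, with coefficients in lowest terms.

Distribute over the terms of R1 (each basis-blade product reordered to ascending indices, repeated generators contracted through their squares):
(2 \gamma_{1}) R2 = \frac{141}{25} - \frac{103}{25} \gamma_{12} + \frac{43}{25} \gamma_{13} + \frac{46}{5} \gamma_{23}
(-2 \gamma_{2}) R2 = \frac{103}{25} + \frac{141}{25} \gamma_{12} + \frac{46}{5} \gamma_{13} - \frac{43}{25} \gamma_{23}
(2 \gamma_{3}) R2 = \frac{43}{25} + \frac{46}{5} \gamma_{12} - \frac{141}{25} \gamma_{13} + \frac{103}{25} \gamma_{23}
Summing the partial products and collecting blades:
Answer: \frac{287}{25} + \frac{268}{25} \gamma_{12} + \frac{132}{25} \gamma_{13} + \frac{58}{5} \gamma_{23}


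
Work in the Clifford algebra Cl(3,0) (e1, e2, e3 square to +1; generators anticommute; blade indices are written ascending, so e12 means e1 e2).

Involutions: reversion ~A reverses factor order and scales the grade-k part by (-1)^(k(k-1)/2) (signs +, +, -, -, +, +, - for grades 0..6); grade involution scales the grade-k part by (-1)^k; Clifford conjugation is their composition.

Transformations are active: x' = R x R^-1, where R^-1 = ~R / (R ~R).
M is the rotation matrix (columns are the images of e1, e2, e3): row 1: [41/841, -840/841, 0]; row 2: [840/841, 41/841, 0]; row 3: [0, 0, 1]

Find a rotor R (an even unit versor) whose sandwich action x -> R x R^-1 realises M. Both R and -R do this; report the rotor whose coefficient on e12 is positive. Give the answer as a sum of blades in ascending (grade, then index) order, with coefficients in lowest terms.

Method: write R = a + b12*e12 + b13*e13 + b23*e23 with a^2 + b12^2 + b13^2 + b23^2 = 1 (so R^-1 = ~R). Expanding the columns R e_j ~R gives tr M = 4a^2 - 1 and, from the antisymmetric part, M21 - M12 = -4a*b12, M13 - M31 = 4a*b13, M32 - M23 = -4a*b23.
Here tr M = 923/841, so a^2 = (1 + tr M)/4 = 441/841 and a = ±21/29. Taking a = 21/29: M21 - M12 = 1680/841, M13 - M31 = 0, M32 - M23 = 0, giving b12 = -20/29, b13 = 0, b23 = 0, i.e. R = 21/29 - 20/29*e12.
Its e12 coefficient is negative, so report the other preimage -R.
Answer: -21/29 + 20/29*e12. Why the constraint matters: R and -R act identically through the sandwich — M has trace 923/841 either way — so only the sign condition on e12 picks one of the two preimages.


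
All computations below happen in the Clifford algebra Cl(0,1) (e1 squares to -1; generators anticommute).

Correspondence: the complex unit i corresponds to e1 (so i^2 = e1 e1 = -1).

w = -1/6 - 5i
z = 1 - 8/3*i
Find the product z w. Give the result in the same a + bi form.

In blades: z = 1 - 8/3*e1, w = -1/6 - 5*e1.
Distribute z over w term by term (generator squares from the signature, products reordered to ascending indices): (1)*w = -1/6 - 5*e1; (-8/3*e1)*w = -40/3 + 4/9*e1.
Sum: -27/2 - 41/9*e1; translating back through the correspondence:
Answer: -27/2 - 41/9*i


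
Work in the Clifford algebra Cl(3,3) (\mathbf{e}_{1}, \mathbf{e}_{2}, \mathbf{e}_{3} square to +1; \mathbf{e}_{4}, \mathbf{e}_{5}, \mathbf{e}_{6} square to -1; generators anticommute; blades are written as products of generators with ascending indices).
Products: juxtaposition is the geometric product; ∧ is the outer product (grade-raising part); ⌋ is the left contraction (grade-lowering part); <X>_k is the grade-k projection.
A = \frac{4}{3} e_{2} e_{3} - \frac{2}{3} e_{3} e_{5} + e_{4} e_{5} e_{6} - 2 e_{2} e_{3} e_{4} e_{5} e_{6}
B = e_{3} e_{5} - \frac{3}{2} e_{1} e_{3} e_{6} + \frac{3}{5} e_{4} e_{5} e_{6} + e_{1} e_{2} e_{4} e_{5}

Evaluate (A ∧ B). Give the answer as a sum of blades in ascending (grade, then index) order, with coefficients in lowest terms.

step 1: \frac{4}{5} e_{2} e_{3} e_{4} e_{5} e_{6}
Answer: \frac{4}{5} e_{2} e_{3} e_{4} e_{5} e_{6}


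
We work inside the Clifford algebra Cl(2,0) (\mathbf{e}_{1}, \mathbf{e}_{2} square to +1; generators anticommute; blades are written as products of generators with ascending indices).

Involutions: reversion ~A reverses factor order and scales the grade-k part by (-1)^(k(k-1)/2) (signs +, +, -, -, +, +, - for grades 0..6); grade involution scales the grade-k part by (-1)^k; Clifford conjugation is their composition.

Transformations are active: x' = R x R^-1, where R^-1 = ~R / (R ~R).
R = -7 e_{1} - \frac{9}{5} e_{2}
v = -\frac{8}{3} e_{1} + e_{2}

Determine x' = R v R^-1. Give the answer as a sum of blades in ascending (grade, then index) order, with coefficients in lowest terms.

~R = -7 e_{1} - \frac{9}{5} e_{2}, and R ~R = \frac{1306}{25}, so R^-1 = ~R / (\frac{1306}{25}).
R v = \frac{253}{15} - \frac{59}{5} e_{1} e_{2}
Answer: -\frac{3631}{1959} e_{1} - \frac{1412}{653} e_{2}


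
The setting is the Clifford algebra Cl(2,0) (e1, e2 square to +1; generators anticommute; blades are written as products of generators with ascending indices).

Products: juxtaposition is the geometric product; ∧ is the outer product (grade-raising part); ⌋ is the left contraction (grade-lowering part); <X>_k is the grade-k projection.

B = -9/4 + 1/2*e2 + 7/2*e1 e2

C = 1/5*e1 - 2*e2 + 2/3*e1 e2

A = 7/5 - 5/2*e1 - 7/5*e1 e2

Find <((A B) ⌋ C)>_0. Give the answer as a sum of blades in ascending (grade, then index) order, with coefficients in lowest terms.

step 1: 7/4 + 197/40*e1 - 161/20*e2 + 34/5*e1 e2
step 2: 7531/600 + 343/60*e1 - 13/60*e2 + 7/6*e1 e2
step 3: 7531/600
Answer: 7531/600


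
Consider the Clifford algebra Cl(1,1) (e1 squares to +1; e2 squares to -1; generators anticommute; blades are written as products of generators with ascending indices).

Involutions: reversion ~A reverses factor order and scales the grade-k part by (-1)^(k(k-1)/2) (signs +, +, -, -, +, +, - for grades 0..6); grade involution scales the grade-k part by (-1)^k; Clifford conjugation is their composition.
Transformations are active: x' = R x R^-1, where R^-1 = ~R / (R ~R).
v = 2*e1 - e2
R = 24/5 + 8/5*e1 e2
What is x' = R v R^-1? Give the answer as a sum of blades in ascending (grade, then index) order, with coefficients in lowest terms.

~R = 24/5 - 8/5*e1 e2, and R ~R = 512/25, so R^-1 = ~R / (512/25).
R v = 56/5*e1 - 8*e2
Answer: 13/4*e1 - 11/4*e2


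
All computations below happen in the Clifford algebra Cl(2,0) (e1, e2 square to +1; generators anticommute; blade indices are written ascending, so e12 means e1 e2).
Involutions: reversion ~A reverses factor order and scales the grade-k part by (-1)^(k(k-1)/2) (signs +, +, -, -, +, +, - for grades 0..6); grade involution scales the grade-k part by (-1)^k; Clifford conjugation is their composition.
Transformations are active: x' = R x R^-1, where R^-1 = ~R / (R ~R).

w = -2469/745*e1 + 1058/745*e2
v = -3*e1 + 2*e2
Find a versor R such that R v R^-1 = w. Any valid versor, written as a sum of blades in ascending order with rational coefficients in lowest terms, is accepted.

Why this works: both vectors square to 13, so q(v) = q(w) and R = v + w = -4704/745*e1 + 2548/745*e2 carries v to w — its own direction survives, the complement (v - w)/2 flips.
Answer: -4704/745*e1 + 2548/745*e2


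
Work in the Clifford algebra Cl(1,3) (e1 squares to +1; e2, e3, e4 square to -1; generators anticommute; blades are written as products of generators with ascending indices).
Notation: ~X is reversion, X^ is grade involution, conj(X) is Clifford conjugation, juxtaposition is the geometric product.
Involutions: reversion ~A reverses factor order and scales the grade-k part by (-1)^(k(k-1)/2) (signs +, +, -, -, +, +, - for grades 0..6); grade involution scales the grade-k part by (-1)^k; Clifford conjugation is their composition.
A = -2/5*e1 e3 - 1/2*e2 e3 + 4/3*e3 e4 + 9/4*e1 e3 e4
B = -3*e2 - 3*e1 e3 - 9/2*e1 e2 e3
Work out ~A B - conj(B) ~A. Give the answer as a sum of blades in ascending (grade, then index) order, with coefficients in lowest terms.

first term: -6/5 + 9/4*e1 + 9/5*e2 - 3/2*e3 + 27/4*e4 + 3/2*e1 e2 + 4*e1 e4 + 81/8*e2 e4 + 6/5*e1 e2 e3 + 6*e1 e2 e4 + 4*e2 e3 e4 + 27/4*e1 e2 e3 e4
second term: 6/5 + 9/4*e1 + 9/5*e2 - 3/2*e3 - 27/4*e4 + 3/2*e1 e2 + 4*e1 e4 - 81/8*e2 e4 - 6/5*e1 e2 e3 - 6*e1 e2 e4 - 4*e2 e3 e4 + 27/4*e1 e2 e3 e4
Answer: -12/5 + 27/2*e4 + 81/4*e2 e4 + 12/5*e1 e2 e3 + 12*e1 e2 e4 + 8*e2 e3 e4


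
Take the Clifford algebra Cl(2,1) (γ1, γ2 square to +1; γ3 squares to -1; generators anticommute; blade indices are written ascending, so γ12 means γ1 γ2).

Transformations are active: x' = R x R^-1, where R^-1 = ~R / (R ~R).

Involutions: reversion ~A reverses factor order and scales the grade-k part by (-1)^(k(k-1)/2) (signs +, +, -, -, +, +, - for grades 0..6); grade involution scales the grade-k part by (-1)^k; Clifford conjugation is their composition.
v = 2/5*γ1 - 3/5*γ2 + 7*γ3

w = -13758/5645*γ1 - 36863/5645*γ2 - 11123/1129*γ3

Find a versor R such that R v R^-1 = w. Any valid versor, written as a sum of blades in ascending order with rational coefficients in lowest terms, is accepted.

R = v + w = -2300/1129*γ1 - 8050/1129*γ2 - 3220/1129*γ3 works: the equal norms (-1212/25) guarantee its sandwich swaps v into w.
Answer: -2300/1129*γ1 - 8050/1129*γ2 - 3220/1129*γ3
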